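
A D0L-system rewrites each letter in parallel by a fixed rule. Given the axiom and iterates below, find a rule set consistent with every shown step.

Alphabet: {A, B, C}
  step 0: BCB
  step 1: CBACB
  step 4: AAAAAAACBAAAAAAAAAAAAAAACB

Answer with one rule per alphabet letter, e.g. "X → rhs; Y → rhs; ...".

A->AA, B->CB, C->A

  step 0 ⇒ step 1: BCB ⇒ CB·A·CB
    B ↦ CB
    C ↦ A
    A ↦ AA  (constrained at step 1)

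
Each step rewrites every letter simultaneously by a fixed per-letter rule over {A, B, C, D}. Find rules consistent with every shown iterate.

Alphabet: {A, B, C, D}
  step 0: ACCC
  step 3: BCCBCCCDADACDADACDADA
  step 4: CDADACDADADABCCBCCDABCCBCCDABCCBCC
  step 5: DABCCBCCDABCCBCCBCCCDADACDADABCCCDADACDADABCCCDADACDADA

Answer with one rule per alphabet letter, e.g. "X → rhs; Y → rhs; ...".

  step 4 ⇒ step 5: CDADACDADADABCCBCCDABCCBCCDABCCBCC ⇒ DA·B·CC·B·CC·DA·B·CC·B·CC·B·CC·C·DA·DA·C·DA·DA·B·CC·C·DA·DA·C·DA·DA·B·CC·C·DA·DA·C·DA·DA
    A ↦ CC
    B ↦ C
    C ↦ DA
    D ↦ B

A->CC, B->C, C->DA, D->B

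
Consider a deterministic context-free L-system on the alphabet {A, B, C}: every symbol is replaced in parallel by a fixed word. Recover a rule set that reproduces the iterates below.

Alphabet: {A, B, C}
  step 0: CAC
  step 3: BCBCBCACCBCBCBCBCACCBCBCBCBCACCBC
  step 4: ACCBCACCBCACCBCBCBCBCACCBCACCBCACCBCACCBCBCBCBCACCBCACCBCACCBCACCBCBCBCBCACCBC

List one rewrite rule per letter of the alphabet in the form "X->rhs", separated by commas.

A->BC, B->ACC, C->BC

  step 3 ⇒ step 4: BCBCBCACCBCBCBCBCACCBCBCBCBCACCBC ⇒ ACC·BC·ACC·BC·ACC·BC·BC·BC·BC·ACC·BC·ACC·BC·ACC·BC·ACC·BC·BC·BC·BC·ACC·BC·ACC·BC·ACC·BC·ACC·BC·BC·BC·BC·ACC·BC
    A ↦ BC
    B ↦ ACC
    C ↦ BC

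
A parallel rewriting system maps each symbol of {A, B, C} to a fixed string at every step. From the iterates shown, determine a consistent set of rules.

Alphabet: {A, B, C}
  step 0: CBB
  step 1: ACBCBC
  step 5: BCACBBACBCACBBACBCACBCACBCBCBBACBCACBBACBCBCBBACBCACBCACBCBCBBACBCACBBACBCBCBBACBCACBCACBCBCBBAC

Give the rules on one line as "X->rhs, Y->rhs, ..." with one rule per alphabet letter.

  step 0 ⇒ step 1: CBB ⇒ AC·BC·BC
    B ↦ BC
    C ↦ AC
    A ↦ BB  (constrained at step 1)

A->BB, B->BC, C->AC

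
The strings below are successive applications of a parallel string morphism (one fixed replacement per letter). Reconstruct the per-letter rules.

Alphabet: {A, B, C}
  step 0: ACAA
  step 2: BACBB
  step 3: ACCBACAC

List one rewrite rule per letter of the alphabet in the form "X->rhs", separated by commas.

  step 2 ⇒ step 3: BACBB ⇒ AC·C·B·AC·AC
    A ↦ C
    B ↦ AC
    C ↦ B

A->C, B->AC, C->B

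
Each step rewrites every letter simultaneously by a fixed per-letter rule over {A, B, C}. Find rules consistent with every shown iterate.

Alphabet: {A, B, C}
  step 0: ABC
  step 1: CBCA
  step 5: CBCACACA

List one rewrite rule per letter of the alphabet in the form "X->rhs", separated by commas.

  step 0 ⇒ step 1: ABC ⇒ C·BC·A
    A ↦ C
    B ↦ BC
    C ↦ A

A->C, B->BC, C->A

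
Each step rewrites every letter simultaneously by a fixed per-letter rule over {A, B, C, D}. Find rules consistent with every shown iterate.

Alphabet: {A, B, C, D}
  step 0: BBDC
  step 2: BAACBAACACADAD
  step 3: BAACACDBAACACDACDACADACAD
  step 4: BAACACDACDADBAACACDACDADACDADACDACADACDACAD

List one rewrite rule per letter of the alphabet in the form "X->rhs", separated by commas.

A->AC, B->BA, C->D, D->AD

  step 3 ⇒ step 4: BAACACDBAACACDACDACADACAD ⇒ BA·AC·AC·D·AC·D·AD·BA·AC·AC·D·AC·D·AD·AC·D·AD·AC·D·AC·AD·AC·D·AC·AD
    A ↦ AC
    B ↦ BA
    C ↦ D
    D ↦ AD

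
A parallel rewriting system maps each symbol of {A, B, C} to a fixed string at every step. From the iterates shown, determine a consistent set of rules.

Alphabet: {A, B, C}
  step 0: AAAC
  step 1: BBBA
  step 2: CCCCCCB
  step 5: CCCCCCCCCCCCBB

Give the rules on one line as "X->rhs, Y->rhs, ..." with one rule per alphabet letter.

A->B, B->CC, C->A

  step 1 ⇒ step 2: BBBA ⇒ CC·CC·CC·B
    A ↦ B
    B ↦ CC
  step 0 ⇒ step 1: AAAC ⇒ B·B·B·A
    C ↦ A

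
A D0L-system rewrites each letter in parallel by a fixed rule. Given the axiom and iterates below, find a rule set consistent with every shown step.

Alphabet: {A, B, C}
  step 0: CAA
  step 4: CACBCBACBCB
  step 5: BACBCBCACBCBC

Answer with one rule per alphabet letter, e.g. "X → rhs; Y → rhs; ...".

A->AC, B->C, C->B

  step 4 ⇒ step 5: CACBCBACBCB ⇒ B·AC·B·C·B·C·AC·B·C·B·C
    A ↦ AC
    B ↦ C
    C ↦ B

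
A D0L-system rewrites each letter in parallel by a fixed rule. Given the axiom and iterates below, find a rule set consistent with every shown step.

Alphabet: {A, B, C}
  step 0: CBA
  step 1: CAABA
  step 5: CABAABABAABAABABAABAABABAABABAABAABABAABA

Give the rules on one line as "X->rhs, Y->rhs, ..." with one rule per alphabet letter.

  step 0 ⇒ step 1: CBA ⇒ CA·A·BA
    A ↦ BA
    B ↦ A
    C ↦ CA

A->BA, B->A, C->CA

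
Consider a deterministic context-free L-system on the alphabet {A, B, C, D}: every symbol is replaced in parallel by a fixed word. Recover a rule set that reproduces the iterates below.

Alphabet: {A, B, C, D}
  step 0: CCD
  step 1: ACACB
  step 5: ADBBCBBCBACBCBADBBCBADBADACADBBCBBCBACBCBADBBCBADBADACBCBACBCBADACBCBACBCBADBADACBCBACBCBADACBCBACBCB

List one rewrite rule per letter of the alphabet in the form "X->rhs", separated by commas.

  step 0 ⇒ step 1: CCD ⇒ AC·AC·B
    C ↦ AC
    D ↦ B
    A ↦ AD  (constrained at step 1)
    B ↦ BCB  (constrained at step 1)

A->AD, B->BCB, C->AC, D->B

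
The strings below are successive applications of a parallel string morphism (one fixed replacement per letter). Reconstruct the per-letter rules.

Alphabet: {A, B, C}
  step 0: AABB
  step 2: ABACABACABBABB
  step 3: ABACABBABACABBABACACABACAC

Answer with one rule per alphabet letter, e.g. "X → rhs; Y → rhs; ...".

A->AB, B->AC, C->B

  step 2 ⇒ step 3: ABACABACABBABB ⇒ AB·AC·AB·B·AB·AC·AB·B·AB·AC·AC·AB·AC·AC
    A ↦ AB
    B ↦ AC
    C ↦ B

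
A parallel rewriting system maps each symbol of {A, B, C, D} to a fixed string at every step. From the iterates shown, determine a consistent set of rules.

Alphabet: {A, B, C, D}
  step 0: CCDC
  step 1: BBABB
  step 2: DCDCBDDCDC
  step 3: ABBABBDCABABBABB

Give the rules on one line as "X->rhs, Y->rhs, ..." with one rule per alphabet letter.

A->BD, B->DC, C->B, D->AB

  step 2 ⇒ step 3: DCDCBDDCDC ⇒ AB·B·AB·B·DC·AB·AB·B·AB·B
    B ↦ DC
    C ↦ B
    D ↦ AB
  step 1 ⇒ step 2: BBABB ⇒ DC·DC·BD·DC·DC
    A ↦ BD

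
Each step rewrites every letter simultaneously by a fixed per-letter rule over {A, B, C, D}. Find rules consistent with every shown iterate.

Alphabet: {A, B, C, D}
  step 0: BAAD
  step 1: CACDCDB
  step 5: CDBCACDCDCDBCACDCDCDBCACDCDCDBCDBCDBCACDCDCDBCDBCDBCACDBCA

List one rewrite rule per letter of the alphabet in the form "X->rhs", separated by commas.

A->CD, B->CA, C->CD, D->B

  step 0 ⇒ step 1: BAAD ⇒ CA·CD·CD·B
    A ↦ CD
    B ↦ CA
    D ↦ B
    C ↦ CD  (constrained at step 1)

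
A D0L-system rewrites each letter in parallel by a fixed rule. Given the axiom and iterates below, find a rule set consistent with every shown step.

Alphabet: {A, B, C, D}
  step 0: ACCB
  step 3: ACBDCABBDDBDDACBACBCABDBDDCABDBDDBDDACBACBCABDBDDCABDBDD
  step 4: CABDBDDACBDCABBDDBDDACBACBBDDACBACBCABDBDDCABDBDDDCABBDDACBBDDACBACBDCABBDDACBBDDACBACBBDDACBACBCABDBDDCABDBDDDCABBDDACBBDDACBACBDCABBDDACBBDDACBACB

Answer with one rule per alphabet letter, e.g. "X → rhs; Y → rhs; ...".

  step 3 ⇒ step 4: ACBDCABBDDBDDACBACBCABDBDDCABDBDDBDDACBACBCABDBDDCABDBDD ⇒ CAB·D·BDD·ACB·D·CAB·BDD·BDD·ACB·ACB·BDD·ACB·ACB·CAB·D·BDD·CAB·D·BDD·D·CAB·BDD·ACB·BDD·ACB·ACB·D·CAB·BDD·ACB·BDD·ACB·ACB·BDD·ACB·ACB·CAB·D·BDD·CAB·D·BDD·D·CAB·BDD·ACB·BDD·ACB·ACB·D·CAB·BDD·ACB·BDD·ACB·ACB
    A ↦ CAB
    B ↦ BDD
    C ↦ D
    D ↦ ACB

A->CAB, B->BDD, C->D, D->ACB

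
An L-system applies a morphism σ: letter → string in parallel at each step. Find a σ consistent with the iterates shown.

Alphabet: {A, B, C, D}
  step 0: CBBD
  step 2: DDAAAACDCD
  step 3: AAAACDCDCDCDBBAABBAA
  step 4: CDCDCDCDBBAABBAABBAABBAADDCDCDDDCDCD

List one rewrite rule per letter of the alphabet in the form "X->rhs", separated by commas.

A->CD, B->D, C->BB, D->AA

  step 3 ⇒ step 4: AAAACDCDCDCDBBAABBAA ⇒ CD·CD·CD·CD·BB·AA·BB·AA·BB·AA·BB·AA·D·D·CD·CD·D·D·CD·CD
    A ↦ CD
    B ↦ D
    C ↦ BB
    D ↦ AA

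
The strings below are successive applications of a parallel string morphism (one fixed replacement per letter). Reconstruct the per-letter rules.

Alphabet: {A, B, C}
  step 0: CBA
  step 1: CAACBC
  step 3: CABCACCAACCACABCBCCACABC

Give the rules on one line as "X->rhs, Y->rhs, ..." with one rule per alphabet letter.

A->BC, B->AC, C->CA

  step 0 ⇒ step 1: CBA ⇒ CA·AC·BC
    A ↦ BC
    B ↦ AC
    C ↦ CA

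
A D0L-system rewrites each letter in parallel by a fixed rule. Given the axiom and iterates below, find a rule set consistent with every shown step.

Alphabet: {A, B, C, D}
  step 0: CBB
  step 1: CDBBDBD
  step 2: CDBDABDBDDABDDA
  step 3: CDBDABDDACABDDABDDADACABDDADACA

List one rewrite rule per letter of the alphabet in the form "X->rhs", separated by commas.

  step 2 ⇒ step 3: CDBDABDBDDABDDA ⇒ CDB·DA·BD·DA·CA·BD·DA·BD·DA·DA·CA·BD·DA·DA·CA
    A ↦ CA
    B ↦ BD
    C ↦ CDB
    D ↦ DA

A->CA, B->BD, C->CDB, D->DA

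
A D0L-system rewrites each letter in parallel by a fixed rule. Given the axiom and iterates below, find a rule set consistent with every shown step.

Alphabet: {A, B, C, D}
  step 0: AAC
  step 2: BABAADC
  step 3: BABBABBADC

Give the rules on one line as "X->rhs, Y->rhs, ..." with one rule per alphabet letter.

A->B, B->BA, C->DC, D->A

  step 2 ⇒ step 3: BABAADC ⇒ BA·B·BA·B·B·A·DC
    A ↦ B
    B ↦ BA
    C ↦ DC
    D ↦ A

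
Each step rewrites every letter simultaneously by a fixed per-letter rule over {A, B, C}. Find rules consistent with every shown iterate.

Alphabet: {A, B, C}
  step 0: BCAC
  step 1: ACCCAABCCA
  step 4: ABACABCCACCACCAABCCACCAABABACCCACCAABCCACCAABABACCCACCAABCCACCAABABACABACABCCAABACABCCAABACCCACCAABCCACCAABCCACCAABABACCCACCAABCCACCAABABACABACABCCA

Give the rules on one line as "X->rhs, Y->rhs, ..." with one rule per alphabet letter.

A->AB, B->AC, C->CCA

  step 0 ⇒ step 1: BCAC ⇒ AC·CCA·AB·CCA
    A ↦ AB
    B ↦ AC
    C ↦ CCA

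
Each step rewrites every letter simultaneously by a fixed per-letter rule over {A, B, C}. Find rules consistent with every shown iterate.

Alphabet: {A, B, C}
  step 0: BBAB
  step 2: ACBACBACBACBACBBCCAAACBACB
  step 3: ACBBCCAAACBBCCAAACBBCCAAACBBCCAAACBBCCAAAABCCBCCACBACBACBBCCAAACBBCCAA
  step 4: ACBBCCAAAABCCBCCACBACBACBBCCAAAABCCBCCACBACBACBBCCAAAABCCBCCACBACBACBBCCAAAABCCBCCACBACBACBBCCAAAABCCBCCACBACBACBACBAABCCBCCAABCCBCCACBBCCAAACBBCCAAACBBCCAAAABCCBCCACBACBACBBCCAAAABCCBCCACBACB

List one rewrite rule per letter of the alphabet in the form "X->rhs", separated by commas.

  step 3 ⇒ step 4: ACBBCCAAACBBCCAAACBBCCAAACBBCCAAACBBCCAAAABCCBCCACBACBACBBCCAAACBBCCAA ⇒ ACB·BCC·AA·AA·BCC·BCC·ACB·ACB·ACB·BCC·AA·AA·BCC·BCC·ACB·ACB·ACB·BCC·AA·AA·BCC·BCC·ACB·ACB·ACB·BCC·AA·AA·BCC·BCC·ACB·ACB·ACB·BCC·AA·AA·BCC·BCC·ACB·ACB·ACB·ACB·AA·BCC·BCC·AA·BCC·BCC·ACB·BCC·AA·ACB·BCC·AA·ACB·BCC·AA·AA·BCC·BCC·ACB·ACB·ACB·BCC·AA·AA·BCC·BCC·ACB·ACB
    A ↦ ACB
    B ↦ AA
    C ↦ BCC

A->ACB, B->AA, C->BCC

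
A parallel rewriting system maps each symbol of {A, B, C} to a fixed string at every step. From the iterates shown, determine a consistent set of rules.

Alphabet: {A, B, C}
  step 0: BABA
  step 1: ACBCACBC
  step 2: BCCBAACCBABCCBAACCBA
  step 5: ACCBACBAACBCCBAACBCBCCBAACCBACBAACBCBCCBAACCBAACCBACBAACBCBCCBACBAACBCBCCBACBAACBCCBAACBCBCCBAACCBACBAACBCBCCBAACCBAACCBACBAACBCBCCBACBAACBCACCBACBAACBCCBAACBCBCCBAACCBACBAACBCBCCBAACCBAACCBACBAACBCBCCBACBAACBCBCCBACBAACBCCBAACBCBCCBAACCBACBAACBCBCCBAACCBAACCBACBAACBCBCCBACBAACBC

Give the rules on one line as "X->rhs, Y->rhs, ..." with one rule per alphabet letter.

A->BC, B->AC, C->CBA

  step 1 ⇒ step 2: ACBCACBC ⇒ BC·CBA·AC·CBA·BC·CBA·AC·CBA
    A ↦ BC
    B ↦ AC
    C ↦ CBA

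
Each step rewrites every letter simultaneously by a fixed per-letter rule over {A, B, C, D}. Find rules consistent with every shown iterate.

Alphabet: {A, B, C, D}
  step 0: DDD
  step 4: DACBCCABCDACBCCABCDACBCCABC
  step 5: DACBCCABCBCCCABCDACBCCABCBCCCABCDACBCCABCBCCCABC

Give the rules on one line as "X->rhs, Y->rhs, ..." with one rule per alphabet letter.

  step 4 ⇒ step 5: DACBCCABCDACBCCABCDACBCCABC ⇒ DA·C·BC·CA·BC·BC·C·CA·BC·DA·C·BC·CA·BC·BC·C·CA·BC·DA·C·BC·CA·BC·BC·C·CA·BC
    A ↦ C
    B ↦ CA
    C ↦ BC
    D ↦ DA

A->C, B->CA, C->BC, D->DA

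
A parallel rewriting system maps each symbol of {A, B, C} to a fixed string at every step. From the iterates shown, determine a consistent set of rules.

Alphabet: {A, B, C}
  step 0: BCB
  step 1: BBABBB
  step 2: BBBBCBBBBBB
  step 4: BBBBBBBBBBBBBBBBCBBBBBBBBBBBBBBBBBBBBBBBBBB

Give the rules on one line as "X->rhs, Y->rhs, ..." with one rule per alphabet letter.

  step 1 ⇒ step 2: BBABBB ⇒ BB·BB·C·BB·BB·BB
    A ↦ C
    B ↦ BB
  step 0 ⇒ step 1: BCB ⇒ BB·AB·BB
    C ↦ AB

A->C, B->BB, C->AB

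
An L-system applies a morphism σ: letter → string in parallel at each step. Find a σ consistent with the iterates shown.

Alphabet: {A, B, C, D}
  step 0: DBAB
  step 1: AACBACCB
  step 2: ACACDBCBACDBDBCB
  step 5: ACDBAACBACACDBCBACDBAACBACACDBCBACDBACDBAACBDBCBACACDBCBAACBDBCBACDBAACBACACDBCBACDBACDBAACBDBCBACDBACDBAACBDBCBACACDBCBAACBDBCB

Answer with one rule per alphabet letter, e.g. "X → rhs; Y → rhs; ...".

A->AC, B->CB, C->DB, D->AA

  step 1 ⇒ step 2: AACBACCB ⇒ AC·AC·DB·CB·AC·DB·DB·CB
    A ↦ AC
    B ↦ CB
    C ↦ DB
  step 0 ⇒ step 1: DBAB ⇒ AA·CB·AC·CB
    D ↦ AA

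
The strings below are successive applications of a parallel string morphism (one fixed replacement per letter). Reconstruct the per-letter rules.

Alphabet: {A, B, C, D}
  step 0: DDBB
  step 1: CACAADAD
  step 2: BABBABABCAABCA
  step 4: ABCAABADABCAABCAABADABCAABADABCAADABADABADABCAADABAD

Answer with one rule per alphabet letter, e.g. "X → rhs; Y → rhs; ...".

A->AB, B->AD, C->B, D->CA

  step 1 ⇒ step 2: CACAADAD ⇒ B·AB·B·AB·AB·CA·AB·CA
    A ↦ AB
    C ↦ B
    D ↦ CA
  step 0 ⇒ step 1: DDBB ⇒ CA·CA·AD·AD
    B ↦ AD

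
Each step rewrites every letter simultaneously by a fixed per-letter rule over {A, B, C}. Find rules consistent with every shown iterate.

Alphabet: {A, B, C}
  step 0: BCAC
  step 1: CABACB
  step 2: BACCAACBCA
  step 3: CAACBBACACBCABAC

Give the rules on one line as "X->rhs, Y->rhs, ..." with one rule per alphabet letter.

A->AC, B->CA, C->B

  step 2 ⇒ step 3: BACCAACBCA ⇒ CA·AC·B·B·AC·AC·B·CA·B·AC
    A ↦ AC
    B ↦ CA
    C ↦ B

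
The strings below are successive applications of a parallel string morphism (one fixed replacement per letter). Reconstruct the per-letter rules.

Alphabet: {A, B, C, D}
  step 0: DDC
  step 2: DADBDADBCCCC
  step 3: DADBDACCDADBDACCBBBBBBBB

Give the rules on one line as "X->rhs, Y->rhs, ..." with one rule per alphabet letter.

A->DB, B->CC, C->BB, D->DA

  step 2 ⇒ step 3: DADBDADBCCCC ⇒ DA·DB·DA·CC·DA·DB·DA·CC·BB·BB·BB·BB
    A ↦ DB
    B ↦ CC
    C ↦ BB
    D ↦ DA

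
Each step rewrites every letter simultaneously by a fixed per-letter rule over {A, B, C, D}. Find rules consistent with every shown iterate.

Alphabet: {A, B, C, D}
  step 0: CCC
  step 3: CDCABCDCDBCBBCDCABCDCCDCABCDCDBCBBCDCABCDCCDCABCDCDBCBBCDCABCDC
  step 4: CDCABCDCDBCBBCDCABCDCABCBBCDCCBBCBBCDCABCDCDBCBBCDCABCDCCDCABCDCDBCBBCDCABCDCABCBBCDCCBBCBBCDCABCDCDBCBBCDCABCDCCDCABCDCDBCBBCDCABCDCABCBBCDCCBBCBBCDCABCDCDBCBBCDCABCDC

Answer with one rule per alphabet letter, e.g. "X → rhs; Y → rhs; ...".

A->DB, B->CBB, C->CDC, D->AB

  step 3 ⇒ step 4: CDCABCDCDBCBBCDCABCDCCDCABCDCDBCBBCDCABCDCCDCABCDCDBCBBCDCABCDC ⇒ CDC·AB·CDC·DB·CBB·CDC·AB·CDC·AB·CBB·CDC·CBB·CBB·CDC·AB·CDC·DB·CBB·CDC·AB·CDC·CDC·AB·CDC·DB·CBB·CDC·AB·CDC·AB·CBB·CDC·CBB·CBB·CDC·AB·CDC·DB·CBB·CDC·AB·CDC·CDC·AB·CDC·DB·CBB·CDC·AB·CDC·AB·CBB·CDC·CBB·CBB·CDC·AB·CDC·DB·CBB·CDC·AB·CDC
    A ↦ DB
    B ↦ CBB
    C ↦ CDC
    D ↦ AB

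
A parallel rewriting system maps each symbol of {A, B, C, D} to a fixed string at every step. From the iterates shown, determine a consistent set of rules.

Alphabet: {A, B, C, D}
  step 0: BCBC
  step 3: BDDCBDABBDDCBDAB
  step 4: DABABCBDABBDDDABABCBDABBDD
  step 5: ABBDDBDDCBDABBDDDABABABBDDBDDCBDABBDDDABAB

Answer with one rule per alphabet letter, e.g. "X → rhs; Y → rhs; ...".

  step 4 ⇒ step 5: DABABCBDABBDDDABABCBDABBDD ⇒ AB·BD·D·BD·D·CB·D·AB·BD·D·D·AB·AB·AB·BD·D·BD·D·CB·D·AB·BD·D·D·AB·AB
    A ↦ BD
    B ↦ D
    C ↦ CB
    D ↦ AB

A->BD, B->D, C->CB, D->AB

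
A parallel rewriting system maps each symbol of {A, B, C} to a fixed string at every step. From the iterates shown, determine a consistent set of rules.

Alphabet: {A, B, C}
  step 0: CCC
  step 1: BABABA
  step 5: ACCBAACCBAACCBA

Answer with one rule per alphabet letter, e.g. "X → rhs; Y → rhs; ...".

  step 0 ⇒ step 1: CCC ⇒ BA·BA·BA
    C ↦ BA
    A ↦ C  (constrained at step 1)
    B ↦ A  (constrained at step 1)

A->C, B->A, C->BA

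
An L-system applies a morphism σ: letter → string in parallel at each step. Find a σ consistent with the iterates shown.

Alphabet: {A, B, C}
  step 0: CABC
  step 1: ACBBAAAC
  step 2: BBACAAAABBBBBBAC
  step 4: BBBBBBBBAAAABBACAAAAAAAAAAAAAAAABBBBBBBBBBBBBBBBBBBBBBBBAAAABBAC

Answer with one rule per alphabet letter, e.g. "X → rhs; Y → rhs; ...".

  step 1 ⇒ step 2: ACBBAAAC ⇒ BB·AC·AA·AA·BB·BB·BB·AC
    A ↦ BB
    B ↦ AA
    C ↦ AC

A->BB, B->AA, C->AC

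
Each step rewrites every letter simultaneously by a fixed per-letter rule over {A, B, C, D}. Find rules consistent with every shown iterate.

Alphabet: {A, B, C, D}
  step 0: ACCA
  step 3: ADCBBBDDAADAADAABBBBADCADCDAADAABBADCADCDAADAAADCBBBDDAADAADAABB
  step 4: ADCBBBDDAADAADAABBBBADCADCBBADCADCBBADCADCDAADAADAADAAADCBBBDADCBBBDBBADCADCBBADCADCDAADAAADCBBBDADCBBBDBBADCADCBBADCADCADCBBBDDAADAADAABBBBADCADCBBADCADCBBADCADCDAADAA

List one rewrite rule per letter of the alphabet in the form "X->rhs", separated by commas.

A->ADC, B->DAA, C->BD, D->BB

  step 3 ⇒ step 4: ADCBBBDDAADAADAABBBBADCADCDAADAABBADCADCDAADAAADCBBBDDAADAADAABB ⇒ ADC·BB·BD·DAA·DAA·DAA·BB·BB·ADC·ADC·BB·ADC·ADC·BB·ADC·ADC·DAA·DAA·DAA·DAA·ADC·BB·BD·ADC·BB·BD·BB·ADC·ADC·BB·ADC·ADC·DAA·DAA·ADC·BB·BD·ADC·BB·BD·BB·ADC·ADC·BB·ADC·ADC·ADC·BB·BD·DAA·DAA·DAA·BB·BB·ADC·ADC·BB·ADC·ADC·BB·ADC·ADC·DAA·DAA
    A ↦ ADC
    B ↦ DAA
    C ↦ BD
    D ↦ BB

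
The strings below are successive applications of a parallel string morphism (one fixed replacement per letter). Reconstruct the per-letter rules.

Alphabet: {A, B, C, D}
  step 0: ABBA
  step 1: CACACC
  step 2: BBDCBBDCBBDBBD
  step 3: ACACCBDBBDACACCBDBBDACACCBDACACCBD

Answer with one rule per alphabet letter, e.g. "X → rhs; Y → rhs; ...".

A->C, B->AC, C->BBD, D->CBD

  step 2 ⇒ step 3: BBDCBBDCBBDBBD ⇒ AC·AC·CBD·BBD·AC·AC·CBD·BBD·AC·AC·CBD·AC·AC·CBD
    B ↦ AC
    C ↦ BBD
    D ↦ CBD
  step 0 ⇒ step 1: ABBA ⇒ C·AC·AC·C
    A ↦ C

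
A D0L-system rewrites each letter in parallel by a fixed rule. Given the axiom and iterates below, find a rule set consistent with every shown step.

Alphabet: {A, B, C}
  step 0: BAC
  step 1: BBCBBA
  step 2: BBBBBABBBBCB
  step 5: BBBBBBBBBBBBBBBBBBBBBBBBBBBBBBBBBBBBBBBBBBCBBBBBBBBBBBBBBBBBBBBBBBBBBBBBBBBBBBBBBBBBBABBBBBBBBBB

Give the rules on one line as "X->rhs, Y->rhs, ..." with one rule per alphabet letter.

A->CB, B->BB, C->BA

  step 1 ⇒ step 2: BBCBBA ⇒ BB·BB·BA·BB·BB·CB
    A ↦ CB
    B ↦ BB
    C ↦ BA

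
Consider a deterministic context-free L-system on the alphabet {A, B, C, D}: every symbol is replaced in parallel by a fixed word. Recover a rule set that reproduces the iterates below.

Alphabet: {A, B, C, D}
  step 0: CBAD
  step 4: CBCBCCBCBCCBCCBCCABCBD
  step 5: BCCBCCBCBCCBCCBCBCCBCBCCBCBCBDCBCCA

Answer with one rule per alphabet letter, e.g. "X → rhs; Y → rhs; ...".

  step 4 ⇒ step 5: CBCBCCBCBCCBCCBCCABCBD ⇒ BC·C·BC·C·BC·BC·C·BC·C·BC·BC·C·BC·BC·C·BC·BC·BD·C·BC·C·A
    A ↦ BD
    B ↦ C
    C ↦ BC
    D ↦ A

A->BD, B->C, C->BC, D->A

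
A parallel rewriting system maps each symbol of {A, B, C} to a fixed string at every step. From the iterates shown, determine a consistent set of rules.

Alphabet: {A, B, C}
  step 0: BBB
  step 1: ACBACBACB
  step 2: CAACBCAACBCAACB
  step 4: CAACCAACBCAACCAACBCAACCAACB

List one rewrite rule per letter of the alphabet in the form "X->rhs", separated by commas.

A->C, B->ACB, C->A

  step 1 ⇒ step 2: ACBACBACB ⇒ C·A·ACB·C·A·ACB·C·A·ACB
    A ↦ C
    B ↦ ACB
    C ↦ A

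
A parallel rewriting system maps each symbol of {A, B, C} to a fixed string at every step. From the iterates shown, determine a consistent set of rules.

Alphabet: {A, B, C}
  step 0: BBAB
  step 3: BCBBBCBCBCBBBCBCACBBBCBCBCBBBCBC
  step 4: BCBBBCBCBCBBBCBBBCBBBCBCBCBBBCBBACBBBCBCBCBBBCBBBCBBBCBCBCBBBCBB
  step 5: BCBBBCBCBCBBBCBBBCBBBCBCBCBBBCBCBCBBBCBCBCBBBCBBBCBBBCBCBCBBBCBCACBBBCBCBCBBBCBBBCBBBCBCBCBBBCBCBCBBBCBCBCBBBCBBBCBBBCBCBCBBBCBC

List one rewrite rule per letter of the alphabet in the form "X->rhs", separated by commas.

A->AC, B->BC, C->BB

  step 4 ⇒ step 5: BCBBBCBCBCBBBCBBBCBBBCBCBCBBBCBBACBBBCBCBCBBBCBBBCBBBCBCBCBBBCBB ⇒ BC·BB·BC·BC·BC·BB·BC·BB·BC·BB·BC·BC·BC·BB·BC·BC·BC·BB·BC·BC·BC·BB·BC·BB·BC·BB·BC·BC·BC·BB·BC·BC·AC·BB·BC·BC·BC·BB·BC·BB·BC·BB·BC·BC·BC·BB·BC·BC·BC·BB·BC·BC·BC·BB·BC·BB·BC·BB·BC·BC·BC·BB·BC·BC
    A ↦ AC
    B ↦ BC
    C ↦ BB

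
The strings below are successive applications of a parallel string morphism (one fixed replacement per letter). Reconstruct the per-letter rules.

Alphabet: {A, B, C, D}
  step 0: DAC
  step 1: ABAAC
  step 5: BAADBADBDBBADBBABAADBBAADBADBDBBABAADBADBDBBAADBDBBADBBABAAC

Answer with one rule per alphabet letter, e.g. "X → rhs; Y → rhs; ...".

  step 0 ⇒ step 1: DAC ⇒ A·BA·AC
    A ↦ BA
    C ↦ AC
    D ↦ A
    B ↦ DB  (constrained at step 1)

A->BA, B->DB, C->AC, D->A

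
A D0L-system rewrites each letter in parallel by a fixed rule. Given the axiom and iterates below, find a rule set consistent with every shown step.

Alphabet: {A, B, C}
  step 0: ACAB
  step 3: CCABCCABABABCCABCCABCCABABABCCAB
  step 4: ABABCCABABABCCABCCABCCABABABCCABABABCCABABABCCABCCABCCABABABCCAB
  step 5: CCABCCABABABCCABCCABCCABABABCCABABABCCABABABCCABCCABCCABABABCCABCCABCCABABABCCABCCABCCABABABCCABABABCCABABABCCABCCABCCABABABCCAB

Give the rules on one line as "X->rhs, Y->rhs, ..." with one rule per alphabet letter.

  step 4 ⇒ step 5: ABABCCABABABCCABCCABCCABABABCCABABABCCABABABCCABCCABCCABABABCCAB ⇒ CC·AB·CC·AB·AB·AB·CC·AB·CC·AB·CC·AB·AB·AB·CC·AB·AB·AB·CC·AB·AB·AB·CC·AB·CC·AB·CC·AB·AB·AB·CC·AB·CC·AB·CC·AB·AB·AB·CC·AB·CC·AB·CC·AB·AB·AB·CC·AB·AB·AB·CC·AB·AB·AB·CC·AB·CC·AB·CC·AB·AB·AB·CC·AB
    A ↦ CC
    B ↦ AB
    C ↦ AB

A->CC, B->AB, C->AB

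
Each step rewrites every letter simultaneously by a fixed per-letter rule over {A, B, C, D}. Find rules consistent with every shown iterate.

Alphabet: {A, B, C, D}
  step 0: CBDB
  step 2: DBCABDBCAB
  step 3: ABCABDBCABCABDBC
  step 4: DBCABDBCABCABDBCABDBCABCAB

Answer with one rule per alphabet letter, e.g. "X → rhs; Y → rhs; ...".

A->DB, B->C, C->AB, D->AB

  step 3 ⇒ step 4: ABCABDBCABCABDBC ⇒ DB·C·AB·DB·C·AB·C·AB·DB·C·AB·DB·C·AB·C·AB
    A ↦ DB
    B ↦ C
    C ↦ AB
    D ↦ AB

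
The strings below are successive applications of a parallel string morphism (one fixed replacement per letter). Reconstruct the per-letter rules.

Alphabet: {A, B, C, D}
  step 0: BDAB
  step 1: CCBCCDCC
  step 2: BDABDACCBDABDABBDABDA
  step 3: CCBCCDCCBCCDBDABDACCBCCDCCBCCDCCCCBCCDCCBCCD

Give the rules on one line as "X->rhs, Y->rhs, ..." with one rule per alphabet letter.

A->CCD, B->CC, C->BDA, D->B

  step 2 ⇒ step 3: BDABDACCBDABDABBDABDA ⇒ CC·B·CCD·CC·B·CCD·BDA·BDA·CC·B·CCD·CC·B·CCD·CC·CC·B·CCD·CC·B·CCD
    A ↦ CCD
    B ↦ CC
    C ↦ BDA
    D ↦ B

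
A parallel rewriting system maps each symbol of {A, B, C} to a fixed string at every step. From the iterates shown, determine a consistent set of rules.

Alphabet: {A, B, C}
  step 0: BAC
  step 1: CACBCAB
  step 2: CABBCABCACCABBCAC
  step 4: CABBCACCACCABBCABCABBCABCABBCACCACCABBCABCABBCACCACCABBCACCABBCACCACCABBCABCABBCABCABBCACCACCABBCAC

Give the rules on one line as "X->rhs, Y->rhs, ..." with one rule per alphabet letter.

A->B, B->CAC, C->CAB

  step 1 ⇒ step 2: CACBCAB ⇒ CAB·B·CAB·CAC·CAB·B·CAC
    A ↦ B
    B ↦ CAC
    C ↦ CAB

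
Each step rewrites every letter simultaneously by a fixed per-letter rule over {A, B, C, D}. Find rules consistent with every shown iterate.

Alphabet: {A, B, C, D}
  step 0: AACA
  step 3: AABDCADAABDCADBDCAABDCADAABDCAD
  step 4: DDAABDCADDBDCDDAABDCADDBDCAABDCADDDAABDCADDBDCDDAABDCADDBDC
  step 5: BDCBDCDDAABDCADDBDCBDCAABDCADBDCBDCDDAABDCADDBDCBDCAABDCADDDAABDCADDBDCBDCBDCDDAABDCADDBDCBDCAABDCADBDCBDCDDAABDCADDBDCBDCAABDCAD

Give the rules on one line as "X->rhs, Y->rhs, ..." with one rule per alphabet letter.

A->D, B->AA, C->AD, D->BDC

  step 4 ⇒ step 5: DDAABDCADDBDCDDAABDCADDBDCAABDCADDDAABDCADDBDCDDAABDCADDBDC ⇒ BDC·BDC·D·D·AA·BDC·AD·D·BDC·BDC·AA·BDC·AD·BDC·BDC·D·D·AA·BDC·AD·D·BDC·BDC·AA·BDC·AD·D·D·AA·BDC·AD·D·BDC·BDC·BDC·D·D·AA·BDC·AD·D·BDC·BDC·AA·BDC·AD·BDC·BDC·D·D·AA·BDC·AD·D·BDC·BDC·AA·BDC·AD
    A ↦ D
    B ↦ AA
    C ↦ AD
    D ↦ BDC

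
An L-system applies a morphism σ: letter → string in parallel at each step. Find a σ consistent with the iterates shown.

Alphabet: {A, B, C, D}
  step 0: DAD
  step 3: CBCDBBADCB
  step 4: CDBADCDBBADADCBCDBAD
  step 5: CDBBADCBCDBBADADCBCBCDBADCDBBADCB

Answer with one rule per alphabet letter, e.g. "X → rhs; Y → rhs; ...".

  step 4 ⇒ step 5: CDBADCDBBADADCBCDBAD ⇒ CDB·B·AD·C·B·CDB·B·AD·AD·C·B·C·B·CDB·AD·CDB·B·AD·C·B
    A ↦ C
    B ↦ AD
    C ↦ CDB
    D ↦ B

A->C, B->AD, C->CDB, D->B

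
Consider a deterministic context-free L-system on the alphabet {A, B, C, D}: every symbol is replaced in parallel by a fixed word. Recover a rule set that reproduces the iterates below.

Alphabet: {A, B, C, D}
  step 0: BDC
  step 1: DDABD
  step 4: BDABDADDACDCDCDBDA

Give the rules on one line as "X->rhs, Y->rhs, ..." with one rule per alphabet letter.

A->CD, B->DD, C->BD, D->A

  step 0 ⇒ step 1: BDC ⇒ DD·A·BD
    B ↦ DD
    C ↦ BD
    D ↦ A
    A ↦ CD  (constrained at step 1)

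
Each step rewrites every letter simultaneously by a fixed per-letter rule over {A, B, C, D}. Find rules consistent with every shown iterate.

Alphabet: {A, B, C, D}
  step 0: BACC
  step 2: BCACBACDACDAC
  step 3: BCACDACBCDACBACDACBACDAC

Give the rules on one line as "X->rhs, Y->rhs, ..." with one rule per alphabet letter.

  step 2 ⇒ step 3: BCACBACDACDAC ⇒ BC·AC·D·AC·BC·D·AC·BAC·D·AC·BAC·D·AC
    A ↦ D
    B ↦ BC
    C ↦ AC
    D ↦ BAC

A->D, B->BC, C->AC, D->BAC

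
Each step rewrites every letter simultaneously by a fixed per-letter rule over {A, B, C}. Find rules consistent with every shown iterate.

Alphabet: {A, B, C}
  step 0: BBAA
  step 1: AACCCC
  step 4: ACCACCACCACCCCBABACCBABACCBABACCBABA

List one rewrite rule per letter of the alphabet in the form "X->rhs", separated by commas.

A->CC, B->A, C->BA

  step 0 ⇒ step 1: BBAA ⇒ A·A·CC·CC
    A ↦ CC
    B ↦ A
    C ↦ BA  (constrained at step 1)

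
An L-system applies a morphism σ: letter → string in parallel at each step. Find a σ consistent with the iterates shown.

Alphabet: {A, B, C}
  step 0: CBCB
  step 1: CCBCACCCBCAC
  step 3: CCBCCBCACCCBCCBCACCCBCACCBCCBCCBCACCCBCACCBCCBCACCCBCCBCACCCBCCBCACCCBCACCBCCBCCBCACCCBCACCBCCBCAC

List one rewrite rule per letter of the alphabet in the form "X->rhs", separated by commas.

  step 0 ⇒ step 1: CBCB ⇒ CCB·CAC·CCB·CAC
    B ↦ CAC
    C ↦ CCB
    A ↦ CA  (constrained at step 1)

A->CA, B->CAC, C->CCB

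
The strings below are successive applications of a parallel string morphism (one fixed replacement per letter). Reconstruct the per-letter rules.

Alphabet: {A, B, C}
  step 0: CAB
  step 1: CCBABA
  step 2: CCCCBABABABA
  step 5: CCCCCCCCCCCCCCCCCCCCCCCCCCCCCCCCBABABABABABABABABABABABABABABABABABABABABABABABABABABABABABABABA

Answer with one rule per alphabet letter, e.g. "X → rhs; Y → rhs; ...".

A->BA, B->BA, C->CC

  step 1 ⇒ step 2: CCBABA ⇒ CC·CC·BA·BA·BA·BA
    A ↦ BA
    B ↦ BA
    C ↦ CC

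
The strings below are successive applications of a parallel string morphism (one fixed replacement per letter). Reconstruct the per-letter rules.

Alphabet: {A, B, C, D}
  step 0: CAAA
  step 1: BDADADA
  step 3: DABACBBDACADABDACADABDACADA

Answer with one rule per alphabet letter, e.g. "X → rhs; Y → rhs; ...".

A->DA, B->ACB, C->B, D->CA

  step 0 ⇒ step 1: CAAA ⇒ B·DA·DA·DA
    A ↦ DA
    C ↦ B
    B ↦ ACB  (constrained at step 1)
    D ↦ CA  (constrained at step 1)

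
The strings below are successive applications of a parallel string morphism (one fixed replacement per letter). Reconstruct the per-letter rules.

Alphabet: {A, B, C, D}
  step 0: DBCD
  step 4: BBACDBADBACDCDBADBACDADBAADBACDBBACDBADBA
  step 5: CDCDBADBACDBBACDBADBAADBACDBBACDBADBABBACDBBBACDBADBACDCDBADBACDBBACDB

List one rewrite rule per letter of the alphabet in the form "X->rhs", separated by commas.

A->B, B->CD, C->AD, D->BA

  step 4 ⇒ step 5: BBACDBADBACDCDBADBACDADBAADBACDBBACDBADBA ⇒ CD·CD·B·AD·BA·CD·B·BA·CD·B·AD·BA·AD·BA·CD·B·BA·CD·B·AD·BA·B·BA·CD·B·B·BA·CD·B·AD·BA·CD·CD·B·AD·BA·CD·B·BA·CD·B
    A ↦ B
    B ↦ CD
    C ↦ AD
    D ↦ BA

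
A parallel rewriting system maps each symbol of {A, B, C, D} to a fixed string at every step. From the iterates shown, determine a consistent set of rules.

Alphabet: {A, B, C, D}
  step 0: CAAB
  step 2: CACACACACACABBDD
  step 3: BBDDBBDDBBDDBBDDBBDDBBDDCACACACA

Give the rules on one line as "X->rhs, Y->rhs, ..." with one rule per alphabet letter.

  step 2 ⇒ step 3: CACACACACACABBDD ⇒ BB·DD·BB·DD·BB·DD·BB·DD·BB·DD·BB·DD·CA·CA·CA·CA
    A ↦ DD
    B ↦ CA
    C ↦ BB
    D ↦ CA

A->DD, B->CA, C->BB, D->CA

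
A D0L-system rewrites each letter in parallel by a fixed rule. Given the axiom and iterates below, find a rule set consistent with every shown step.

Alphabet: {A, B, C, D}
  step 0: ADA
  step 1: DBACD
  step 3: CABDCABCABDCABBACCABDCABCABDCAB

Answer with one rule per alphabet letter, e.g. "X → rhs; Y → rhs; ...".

  step 0 ⇒ step 1: ADA ⇒ D·BAC·D
    A ↦ D
    D ↦ BAC
    B ↦ CAB  (constrained at step 1)
    C ↦ CAB  (constrained at step 1)

A->D, B->CAB, C->CAB, D->BAC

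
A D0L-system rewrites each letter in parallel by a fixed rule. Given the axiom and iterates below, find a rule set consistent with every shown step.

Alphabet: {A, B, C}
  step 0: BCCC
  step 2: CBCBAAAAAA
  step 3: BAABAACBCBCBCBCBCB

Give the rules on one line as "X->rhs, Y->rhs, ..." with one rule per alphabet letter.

A->CB, B->AA, C->B

  step 2 ⇒ step 3: CBCBAAAAAA ⇒ B·AA·B·AA·CB·CB·CB·CB·CB·CB
    A ↦ CB
    B ↦ AA
    C ↦ B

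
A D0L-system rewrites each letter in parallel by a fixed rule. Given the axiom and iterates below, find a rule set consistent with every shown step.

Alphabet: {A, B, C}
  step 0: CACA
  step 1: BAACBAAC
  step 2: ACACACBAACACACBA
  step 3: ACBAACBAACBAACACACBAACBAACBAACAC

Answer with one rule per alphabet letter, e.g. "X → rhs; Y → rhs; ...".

  step 2 ⇒ step 3: ACACACBAACACACBA ⇒ AC·BA·AC·BA·AC·BA·AC·AC·AC·BA·AC·BA·AC·BA·AC·AC
    A ↦ AC
    B ↦ AC
    C ↦ BA

A->AC, B->AC, C->BA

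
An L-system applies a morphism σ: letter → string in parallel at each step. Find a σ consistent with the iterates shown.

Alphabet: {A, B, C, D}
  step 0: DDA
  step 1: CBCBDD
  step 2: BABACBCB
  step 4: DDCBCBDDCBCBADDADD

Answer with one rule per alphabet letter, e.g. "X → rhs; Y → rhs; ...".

A->DD, B->A, C->B, D->CB

  step 1 ⇒ step 2: CBCBDD ⇒ B·A·B·A·CB·CB
    B ↦ A
    C ↦ B
    D ↦ CB
  step 0 ⇒ step 1: DDA ⇒ CB·CB·DD
    A ↦ DD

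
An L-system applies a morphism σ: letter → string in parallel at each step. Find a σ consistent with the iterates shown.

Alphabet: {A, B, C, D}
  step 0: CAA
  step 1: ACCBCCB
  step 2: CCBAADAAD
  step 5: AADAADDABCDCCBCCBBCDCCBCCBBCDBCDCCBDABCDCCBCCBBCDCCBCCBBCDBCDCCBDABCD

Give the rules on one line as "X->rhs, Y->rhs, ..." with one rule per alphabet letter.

A->CCB, B->D, C->A, D->BCD

  step 1 ⇒ step 2: ACCBCCB ⇒ CCB·A·A·D·A·A·D
    A ↦ CCB
    B ↦ D
    C ↦ A
    D ↦ BCD  (constrained at step 2)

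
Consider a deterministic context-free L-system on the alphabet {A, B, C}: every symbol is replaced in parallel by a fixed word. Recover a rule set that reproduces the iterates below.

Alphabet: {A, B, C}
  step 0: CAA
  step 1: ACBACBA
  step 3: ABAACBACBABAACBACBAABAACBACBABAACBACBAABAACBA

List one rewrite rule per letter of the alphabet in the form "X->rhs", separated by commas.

A->CBA, B->BAA, C->A

  step 0 ⇒ step 1: CAA ⇒ A·CBA·CBA
    A ↦ CBA
    C ↦ A
    B ↦ BAA  (constrained at step 1)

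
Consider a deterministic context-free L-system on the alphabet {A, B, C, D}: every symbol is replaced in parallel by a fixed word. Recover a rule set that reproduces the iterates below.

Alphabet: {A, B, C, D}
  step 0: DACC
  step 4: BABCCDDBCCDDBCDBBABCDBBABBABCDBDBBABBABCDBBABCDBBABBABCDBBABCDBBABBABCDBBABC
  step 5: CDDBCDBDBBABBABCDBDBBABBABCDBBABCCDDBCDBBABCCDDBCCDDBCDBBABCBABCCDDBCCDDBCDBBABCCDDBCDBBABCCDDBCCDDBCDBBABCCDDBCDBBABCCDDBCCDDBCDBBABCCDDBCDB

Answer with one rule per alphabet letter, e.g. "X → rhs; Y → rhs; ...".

  step 4 ⇒ step 5: BABCCDDBCCDDBCDBBABCDBBABBABCDBDBBABBABCDBBABCDBBABBABCDBBABCDBBABBABCDBBABC ⇒ C·DDB·C·DB·DB·BAB·BAB·C·DB·DB·BAB·BAB·C·DB·BAB·C·C·DDB·C·DB·BAB·C·C·DDB·C·C·DDB·C·DB·BAB·C·BAB·C·C·DDB·C·C·DDB·C·DB·BAB·C·C·DDB·C·DB·BAB·C·C·DDB·C·C·DDB·C·DB·BAB·C·C·DDB·C·DB·BAB·C·C·DDB·C·C·DDB·C·DB·BAB·C·C·DDB·C·DB
    A ↦ DDB
    B ↦ C
    C ↦ DB
    D ↦ BAB

A->DDB, B->C, C->DB, D->BAB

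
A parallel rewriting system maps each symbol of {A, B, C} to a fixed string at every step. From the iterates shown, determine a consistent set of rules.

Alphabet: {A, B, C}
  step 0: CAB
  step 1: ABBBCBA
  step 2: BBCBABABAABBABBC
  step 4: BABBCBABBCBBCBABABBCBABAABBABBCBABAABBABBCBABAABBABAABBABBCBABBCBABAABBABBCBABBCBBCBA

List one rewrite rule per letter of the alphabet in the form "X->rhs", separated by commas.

  step 1 ⇒ step 2: ABBBCBA ⇒ BBC·BA·BA·BA·AB·BA·BBC
    A ↦ BBC
    B ↦ BA
    C ↦ AB

A->BBC, B->BA, C->AB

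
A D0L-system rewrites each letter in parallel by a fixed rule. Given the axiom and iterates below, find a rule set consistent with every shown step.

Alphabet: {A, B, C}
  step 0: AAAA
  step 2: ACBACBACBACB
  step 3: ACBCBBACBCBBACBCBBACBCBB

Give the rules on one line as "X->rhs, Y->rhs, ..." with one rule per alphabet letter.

  step 2 ⇒ step 3: ACBACBACBACB ⇒ AC·B·CBB·AC·B·CBB·AC·B·CBB·AC·B·CBB
    A ↦ AC
    B ↦ CBB
    C ↦ B

A->AC, B->CBB, C->B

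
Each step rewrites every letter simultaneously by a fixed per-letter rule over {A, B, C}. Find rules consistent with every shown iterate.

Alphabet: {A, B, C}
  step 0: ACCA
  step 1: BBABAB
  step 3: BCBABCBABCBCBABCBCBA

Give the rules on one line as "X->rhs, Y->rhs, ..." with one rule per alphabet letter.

A->B, B->BC, C->BA

  step 0 ⇒ step 1: ACCA ⇒ B·BA·BA·B
    A ↦ B
    C ↦ BA
    B ↦ BC  (constrained at step 1)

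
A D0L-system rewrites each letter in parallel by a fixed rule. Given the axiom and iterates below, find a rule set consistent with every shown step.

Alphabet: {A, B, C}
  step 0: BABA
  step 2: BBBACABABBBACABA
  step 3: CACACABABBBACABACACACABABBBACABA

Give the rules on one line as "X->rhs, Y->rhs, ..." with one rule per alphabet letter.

  step 2 ⇒ step 3: BBBACABABBBACABA ⇒ CA·CA·CA·BA·BB·BA·CA·BA·CA·CA·CA·BA·BB·BA·CA·BA
    A ↦ BA
    B ↦ CA
    C ↦ BB

A->BA, B->CA, C->BB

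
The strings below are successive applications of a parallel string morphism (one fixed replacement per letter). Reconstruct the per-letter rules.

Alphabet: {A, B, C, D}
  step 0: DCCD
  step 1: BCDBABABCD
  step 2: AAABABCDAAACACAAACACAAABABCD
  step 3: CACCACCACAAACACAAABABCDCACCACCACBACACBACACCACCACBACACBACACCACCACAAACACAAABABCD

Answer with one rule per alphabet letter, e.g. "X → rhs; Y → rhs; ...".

  step 2 ⇒ step 3: AAABABCDAAACACAAACACAAABABCD ⇒ CAC·CAC·CAC·AAA·CAC·AAA·BA·BCD·CAC·CAC·CAC·BA·CAC·BA·CAC·CAC·CAC·BA·CAC·BA·CAC·CAC·CAC·AAA·CAC·AAA·BA·BCD
    A ↦ CAC
    B ↦ AAA
    C ↦ BA
    D ↦ BCD

A->CAC, B->AAA, C->BA, D->BCD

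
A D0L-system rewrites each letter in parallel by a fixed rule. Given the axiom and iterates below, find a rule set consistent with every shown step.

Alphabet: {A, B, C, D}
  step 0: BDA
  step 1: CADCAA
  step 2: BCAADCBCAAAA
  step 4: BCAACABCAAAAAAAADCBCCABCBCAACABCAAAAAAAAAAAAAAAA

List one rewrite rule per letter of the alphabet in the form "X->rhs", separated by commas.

A->AA, B->CA, C->BC, D->DC

  step 1 ⇒ step 2: CADCAA ⇒ BC·AA·DC·BC·AA·AA
    A ↦ AA
    C ↦ BC
    D ↦ DC
  step 0 ⇒ step 1: BDA ⇒ CA·DC·AA
    B ↦ CA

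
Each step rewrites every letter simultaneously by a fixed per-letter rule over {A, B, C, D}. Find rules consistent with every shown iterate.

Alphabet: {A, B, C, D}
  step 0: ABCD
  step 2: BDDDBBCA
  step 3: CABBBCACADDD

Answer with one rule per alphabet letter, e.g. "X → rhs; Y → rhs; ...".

  step 2 ⇒ step 3: BDDDBBCA ⇒ CA·B·B·B·CA·CA·DD·D
    A ↦ D
    B ↦ CA
    C ↦ DD
    D ↦ B

A->D, B->CA, C->DD, D->B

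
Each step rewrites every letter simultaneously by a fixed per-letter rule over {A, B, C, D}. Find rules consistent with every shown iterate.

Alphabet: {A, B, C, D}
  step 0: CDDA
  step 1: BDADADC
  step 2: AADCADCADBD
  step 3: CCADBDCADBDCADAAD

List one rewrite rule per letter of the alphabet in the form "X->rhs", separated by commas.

A->C, B->A, C->BD, D->AD

  step 2 ⇒ step 3: AADCADCADBD ⇒ C·C·AD·BD·C·AD·BD·C·AD·A·AD
    A ↦ C
    B ↦ A
    C ↦ BD
    D ↦ AD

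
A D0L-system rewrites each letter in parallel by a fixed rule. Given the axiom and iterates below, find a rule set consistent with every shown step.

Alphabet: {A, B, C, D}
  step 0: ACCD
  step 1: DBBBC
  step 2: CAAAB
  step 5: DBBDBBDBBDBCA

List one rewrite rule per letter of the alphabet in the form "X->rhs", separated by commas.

A->DB, B->A, C->B, D->C

  step 1 ⇒ step 2: DBBBC ⇒ C·A·A·A·B
    B ↦ A
    C ↦ B
    D ↦ C
  step 0 ⇒ step 1: ACCD ⇒ DB·B·B·C
    A ↦ DB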